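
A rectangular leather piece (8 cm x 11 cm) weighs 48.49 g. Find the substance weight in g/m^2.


5510.2 g/m^2


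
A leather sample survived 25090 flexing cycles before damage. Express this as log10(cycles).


log10(25090) = 4.40


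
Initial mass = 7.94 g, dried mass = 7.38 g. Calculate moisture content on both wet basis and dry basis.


Moisture lost = 7.94 - 7.38 = 0.56 g
Wet basis MC = 0.56 / 7.94 x 100 = 7.1%
Dry basis MC = 0.56 / 7.38 x 100 = 7.6%


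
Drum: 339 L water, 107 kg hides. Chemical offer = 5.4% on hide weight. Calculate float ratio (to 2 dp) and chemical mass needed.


Float ratio = 339 / 107 = 3.17
Chemical = 107 x 5.4 / 100 = 5.778 kg


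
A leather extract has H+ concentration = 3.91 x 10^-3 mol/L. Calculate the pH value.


pH = -log10[H+]
pH = -log10(3.91 x 10^-3) = 2.41


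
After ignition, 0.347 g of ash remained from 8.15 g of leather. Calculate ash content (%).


4.26%


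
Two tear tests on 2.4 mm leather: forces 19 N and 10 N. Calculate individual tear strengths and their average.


Tear 1 = 19 / 2.4 = 7.9 N/mm
Tear 2 = 10 / 2.4 = 4.2 N/mm
Average = (7.9 + 4.2) / 2 = 6.1 N/mm


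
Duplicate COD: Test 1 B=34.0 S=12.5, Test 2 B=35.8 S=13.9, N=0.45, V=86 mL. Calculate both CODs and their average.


COD1 = 900.0 mg/L
COD2 = 916.7 mg/L
Average = 908.4 mg/L

COD1 = (34.0 - 12.5) x 0.45 x 8000 / 86 = 900.0 mg/L
COD2 = (35.8 - 13.9) x 0.45 x 8000 / 86 = 916.7 mg/L
Average = (900.0 + 916.7) / 2 = 908.4 mg/L


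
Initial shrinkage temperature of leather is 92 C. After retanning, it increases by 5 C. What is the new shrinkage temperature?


97 C


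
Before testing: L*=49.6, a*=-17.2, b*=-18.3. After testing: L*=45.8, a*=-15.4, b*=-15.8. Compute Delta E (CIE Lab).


dL = 45.8 - 49.6 = -3.8
da = -15.4 - (-17.2) = 1.8
db = -15.8 - (-18.3) = 2.5
dE = sqrt((-3.8)^2 + (1.8)^2 + (2.5)^2) = 4.89


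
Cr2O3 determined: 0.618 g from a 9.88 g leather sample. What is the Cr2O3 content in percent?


6.26%


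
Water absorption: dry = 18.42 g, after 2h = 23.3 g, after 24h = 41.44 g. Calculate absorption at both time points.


2h absorption = 26.5%
24h absorption = 125.0%

WA (2h) = (23.3 - 18.42) / 18.42 x 100 = 26.5%
WA (24h) = (41.44 - 18.42) / 18.42 x 100 = 125.0%


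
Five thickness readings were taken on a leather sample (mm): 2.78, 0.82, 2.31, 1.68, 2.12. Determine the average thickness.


1.94 mm

Sum = 2.78 + 0.82 + 2.31 + 1.68 + 2.12 = 9.71
Average = 9.71 / 5 = 1.94 mm


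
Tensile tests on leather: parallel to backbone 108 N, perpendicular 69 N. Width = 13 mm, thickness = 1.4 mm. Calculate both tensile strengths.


Area = 13 x 1.4 = 18.2 mm^2
TS (parallel) = 108 / 18.2 = 5.93 N/mm^2
TS (perpendicular) = 69 / 18.2 = 3.79 N/mm^2


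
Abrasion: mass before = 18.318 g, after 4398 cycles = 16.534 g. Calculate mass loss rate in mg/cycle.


0.406 mg/cycle

Mass loss = 18.318 - 16.534 = 1.784 g
Rate = 1.784 / 4398 x 1000 = 0.406 mg/cycle


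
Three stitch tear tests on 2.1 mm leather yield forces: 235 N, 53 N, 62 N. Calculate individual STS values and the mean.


STS1 = 111.9 N/mm
STS2 = 25.2 N/mm
STS3 = 29.5 N/mm
Mean = 55.5 N/mm

STS1 = 235 / 2.1 = 111.9 N/mm
STS2 = 53 / 2.1 = 25.2 N/mm
STS3 = 62 / 2.1 = 29.5 N/mm
Mean = (111.9 + 25.2 + 29.5) / 3 = 55.5 N/mm


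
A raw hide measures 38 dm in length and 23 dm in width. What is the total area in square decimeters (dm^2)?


Area = length x width
Area = 38 x 23 = 874 dm^2


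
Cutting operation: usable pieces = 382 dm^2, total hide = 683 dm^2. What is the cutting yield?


Yield = usable / total x 100
Yield = 382 / 683 x 100 = 55.9%


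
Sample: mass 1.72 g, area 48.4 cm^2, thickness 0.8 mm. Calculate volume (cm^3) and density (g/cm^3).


Volume = 3.872 cm^3
Density = 0.444 g/cm^3


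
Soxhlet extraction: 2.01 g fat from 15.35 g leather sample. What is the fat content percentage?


13.1%

Fat content = 2.01 / 15.35 x 100
Fat = 13.1%


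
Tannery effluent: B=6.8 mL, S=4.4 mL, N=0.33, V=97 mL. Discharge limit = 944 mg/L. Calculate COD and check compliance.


COD = (6.8 - 4.4) x 0.33 x 8000 / 97 = 65.3 mg/L
Limit: 944 mg/L
Compliant: Yes


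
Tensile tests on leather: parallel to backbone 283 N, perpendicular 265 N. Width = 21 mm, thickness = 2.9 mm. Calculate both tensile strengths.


Parallel = 4.65 N/mm^2
Perpendicular = 4.35 N/mm^2

Area = 21 x 2.9 = 60.9 mm^2
TS (parallel) = 283 / 60.9 = 4.65 N/mm^2
TS (perpendicular) = 265 / 60.9 = 4.35 N/mm^2


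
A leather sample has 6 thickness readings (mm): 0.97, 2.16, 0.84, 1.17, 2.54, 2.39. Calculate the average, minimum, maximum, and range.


Average = 1.68 mm
Min = 0.84 mm
Max = 2.54 mm
Range = 1.70 mm


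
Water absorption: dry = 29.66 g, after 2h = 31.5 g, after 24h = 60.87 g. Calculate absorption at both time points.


2h absorption = 6.2%
24h absorption = 105.2%


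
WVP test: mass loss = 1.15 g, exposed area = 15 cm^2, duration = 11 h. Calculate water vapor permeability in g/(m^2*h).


WVP = mass_loss / (area x time) x 10000
WVP = 1.15 / (15 x 11) x 10000
WVP = 1.15 / 165 x 10000 = 69.70 g/(m^2*h)


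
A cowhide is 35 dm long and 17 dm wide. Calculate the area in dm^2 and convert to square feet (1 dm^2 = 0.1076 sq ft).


Area = 35 x 17 = 595 dm^2
Conversion: 595 x 0.1076 = 64.02 sq ft


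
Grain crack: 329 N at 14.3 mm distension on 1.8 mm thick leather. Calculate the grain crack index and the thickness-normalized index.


Crack index = 329 / 14.3 = 23.0 N/mm
Normalized = 23.0 / 1.8 = 12.8 N/mm per mm


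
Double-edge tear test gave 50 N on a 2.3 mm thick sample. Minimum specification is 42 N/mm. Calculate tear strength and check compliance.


Tear strength = 50 / 2.3 = 21.7 N/mm
Required minimum = 42 N/mm
Compliant: No


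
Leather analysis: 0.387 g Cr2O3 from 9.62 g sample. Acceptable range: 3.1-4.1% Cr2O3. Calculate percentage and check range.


Cr2O3 = 4.02%
Within range: Yes

Cr2O3% = 0.387 / 9.62 x 100 = 4.02%
Acceptable range: 3.1 to 4.1%
Within range: Yes


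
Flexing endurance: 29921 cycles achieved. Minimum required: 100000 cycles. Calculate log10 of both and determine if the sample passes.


log10(29921) = 4.48
log10(100000) = 5.00
Passes: No


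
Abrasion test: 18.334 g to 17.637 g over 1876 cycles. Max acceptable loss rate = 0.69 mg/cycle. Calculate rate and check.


Rate = 0.372 mg/cycle
Passes: Yes

Loss = 18.334 - 17.637 = 0.697 g
Rate = 0.697 g / 1876 cycles x 1000 = 0.372 mg/cycle
Max = 0.69 mg/cycle
Passes: Yes


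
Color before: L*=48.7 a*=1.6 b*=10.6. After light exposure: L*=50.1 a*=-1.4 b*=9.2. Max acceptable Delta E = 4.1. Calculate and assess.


Delta E = 3.59
Passes: Yes


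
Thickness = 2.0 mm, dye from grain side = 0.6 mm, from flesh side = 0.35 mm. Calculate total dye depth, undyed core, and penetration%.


Total dyed = 0.95 mm
Undyed core = 1.05 mm
Penetration = 47.5%


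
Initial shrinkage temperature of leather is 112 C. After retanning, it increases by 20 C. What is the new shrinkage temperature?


New Ts = 112 + 20 = 132 C


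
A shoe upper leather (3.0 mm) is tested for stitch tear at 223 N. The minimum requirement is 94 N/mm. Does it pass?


STS = 74.3 N/mm
Passes: No

STS = 223 / 3.0 = 74.3 N/mm
Minimum required: 94 N/mm
Passes: No


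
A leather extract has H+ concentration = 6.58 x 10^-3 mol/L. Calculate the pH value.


pH = -log10[H+]
pH = -log10(6.58 x 10^-3) = 2.18


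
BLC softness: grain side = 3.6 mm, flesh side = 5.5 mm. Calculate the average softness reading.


Average = (3.6 + 5.5) / 2
Average = 4.55 mm


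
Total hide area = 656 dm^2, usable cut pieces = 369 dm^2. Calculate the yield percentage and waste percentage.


Yield = 56.3%
Waste = 43.7%

Yield = 369 / 656 x 100 = 56.3%
Waste = 656 - 369 = 287 dm^2
Waste% = 100 - 56.3 = 43.7%


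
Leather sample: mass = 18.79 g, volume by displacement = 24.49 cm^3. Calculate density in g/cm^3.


0.767 g/cm^3

Density = mass / volume
Density = 18.79 / 24.49 = 0.767 g/cm^3


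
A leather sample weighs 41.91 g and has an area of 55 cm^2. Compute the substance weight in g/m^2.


Substance weight = mass / area x 10000
SW = 41.91 / 55 x 10000
SW = 7620.0 g/m^2


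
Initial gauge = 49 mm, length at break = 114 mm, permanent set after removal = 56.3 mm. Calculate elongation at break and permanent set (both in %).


Elongation at break = 132.7%
Permanent set = 14.9%


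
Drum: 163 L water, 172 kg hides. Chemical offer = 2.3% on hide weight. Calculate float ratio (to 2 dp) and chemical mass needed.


Float ratio = 0.95
Chemical needed = 3.956 kg

Float ratio = 163 / 172 = 0.95
Chemical = 172 x 2.3 / 100 = 3.956 kg


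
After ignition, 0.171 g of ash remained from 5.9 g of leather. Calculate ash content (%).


Ash% = 0.171 / 5.9 x 100
Ash% = 2.90%


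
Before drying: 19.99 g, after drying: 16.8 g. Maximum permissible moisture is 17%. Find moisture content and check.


MC = (19.99 - 16.8) / 19.99 x 100 = 16.0%
Maximum: 17%
Acceptable: Yes


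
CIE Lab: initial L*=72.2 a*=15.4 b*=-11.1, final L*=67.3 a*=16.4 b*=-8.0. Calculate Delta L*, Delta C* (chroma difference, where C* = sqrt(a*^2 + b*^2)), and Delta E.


Delta L* = -4.9
Delta C* = -0.74
Delta E = 5.88

Delta L* = 67.3 - 72.2 = -4.9
C1* = sqrt((15.4)^2 + (-11.1)^2) = 18.983
C2* = sqrt((16.4)^2 + (-8.0)^2) = 18.247
Delta C* = 18.247 - 18.983 = -0.74
Delta E = sqrt((-4.9)^2 + (1.0)^2 + (3.1)^2) = 5.88


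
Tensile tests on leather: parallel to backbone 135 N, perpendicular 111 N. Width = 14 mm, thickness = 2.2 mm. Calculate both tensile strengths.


Area = 14 x 2.2 = 30.8 mm^2
TS (parallel) = 135 / 30.8 = 4.38 N/mm^2
TS (perpendicular) = 111 / 30.8 = 3.60 N/mm^2


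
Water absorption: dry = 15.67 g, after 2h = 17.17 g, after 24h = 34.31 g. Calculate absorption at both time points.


2h absorption = 9.6%
24h absorption = 119.0%

WA (2h) = (17.17 - 15.67) / 15.67 x 100 = 9.6%
WA (24h) = (34.31 - 15.67) / 15.67 x 100 = 119.0%


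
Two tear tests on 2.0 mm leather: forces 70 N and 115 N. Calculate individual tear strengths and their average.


Tear 1 = 70 / 2.0 = 35.0 N/mm
Tear 2 = 115 / 2.0 = 57.5 N/mm
Average = (35.0 + 57.5) / 2 = 46.3 N/mm


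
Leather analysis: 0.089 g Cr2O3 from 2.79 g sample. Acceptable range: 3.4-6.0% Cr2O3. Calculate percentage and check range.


Cr2O3% = 0.089 / 2.79 x 100 = 3.19%
Acceptable range: 3.4 to 6.0%
Within range: No


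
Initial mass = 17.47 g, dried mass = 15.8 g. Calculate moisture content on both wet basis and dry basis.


Moisture lost = 17.47 - 15.8 = 1.67 g
Wet basis MC = 1.67 / 17.47 x 100 = 9.6%
Dry basis MC = 1.67 / 15.8 x 100 = 10.6%


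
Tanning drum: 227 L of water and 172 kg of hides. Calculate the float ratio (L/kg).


1.3

Float ratio = water / hide weight
Ratio = 227 / 172 = 1.3


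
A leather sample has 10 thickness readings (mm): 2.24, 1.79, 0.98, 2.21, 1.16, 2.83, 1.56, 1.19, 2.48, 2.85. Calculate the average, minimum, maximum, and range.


Average = 1.93 mm
Min = 0.98 mm
Max = 2.85 mm
Range = 1.87 mm


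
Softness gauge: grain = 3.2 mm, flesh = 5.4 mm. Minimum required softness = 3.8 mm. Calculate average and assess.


Average = (3.2 + 5.4) / 2 = 4.30 mm
Minimum = 3.8 mm
Meets requirement: Yes


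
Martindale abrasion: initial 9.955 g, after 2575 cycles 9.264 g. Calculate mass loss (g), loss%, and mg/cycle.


Mass loss = 0.691 g
Loss = 6.94%
Rate = 0.268 mg/cycle

Loss = 9.955 - 9.264 = 0.691 g
Loss% = 0.691 / 9.955 x 100 = 6.94%
Rate = 0.691 / 2575 x 1000 = 0.268 mg/cycle


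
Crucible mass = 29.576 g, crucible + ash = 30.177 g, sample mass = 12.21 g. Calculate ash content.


Ash mass = 0.601 g
Ash content = 4.92%


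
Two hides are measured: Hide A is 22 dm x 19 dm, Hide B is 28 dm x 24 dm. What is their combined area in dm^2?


1090 dm^2

Hide A area = 22 x 19 = 418 dm^2
Hide B area = 28 x 24 = 672 dm^2
Total = 418 + 672 = 1090 dm^2


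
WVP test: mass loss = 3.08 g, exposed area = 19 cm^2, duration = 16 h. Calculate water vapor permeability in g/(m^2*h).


WVP = mass_loss / (area x time) x 10000
WVP = 3.08 / (19 x 16) x 10000
WVP = 3.08 / 304 x 10000 = 101.32 g/(m^2*h)


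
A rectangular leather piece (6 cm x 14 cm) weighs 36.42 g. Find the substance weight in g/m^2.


4335.7 g/m^2

Area = 6 x 14 = 84 cm^2
SW = 36.42 / 84 x 10000 = 4335.7 g/m^2


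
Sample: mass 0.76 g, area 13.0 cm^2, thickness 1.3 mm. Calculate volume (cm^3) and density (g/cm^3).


Thickness in cm = 1.3 / 10 = 0.13 cm
Volume = 13.0 x 0.13 = 1.690 cm^3
Density = 0.76 / 1.690 = 0.450 g/cm^3


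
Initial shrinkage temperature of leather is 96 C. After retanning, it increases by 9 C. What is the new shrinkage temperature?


New Ts = 96 + 9 = 105 C


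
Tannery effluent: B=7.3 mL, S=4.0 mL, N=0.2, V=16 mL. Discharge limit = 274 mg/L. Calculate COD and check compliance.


COD = (7.3 - 4.0) x 0.2 x 8000 / 16 = 330.0 mg/L
Limit: 274 mg/L
Compliant: No


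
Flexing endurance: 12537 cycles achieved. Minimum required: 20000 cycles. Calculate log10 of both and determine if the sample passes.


log10(12537) = 4.10
log10(20000) = 4.30
Passes: No


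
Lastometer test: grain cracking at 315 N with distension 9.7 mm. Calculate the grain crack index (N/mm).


32.5 N/mm


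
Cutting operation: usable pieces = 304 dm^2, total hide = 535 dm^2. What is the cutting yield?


56.8%

Yield = usable / total x 100
Yield = 304 / 535 x 100 = 56.8%


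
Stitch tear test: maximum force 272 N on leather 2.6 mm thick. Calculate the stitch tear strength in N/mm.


104.6 N/mm


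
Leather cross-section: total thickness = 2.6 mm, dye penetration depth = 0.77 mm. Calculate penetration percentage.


29.6%


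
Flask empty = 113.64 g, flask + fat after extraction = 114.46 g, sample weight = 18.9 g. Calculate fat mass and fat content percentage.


Fat mass = 0.82 g
Fat content = 4.3%

Fat mass = 114.46 - 113.64 = 0.82 g
Fat% = 0.82 / 18.9 x 100 = 4.3%


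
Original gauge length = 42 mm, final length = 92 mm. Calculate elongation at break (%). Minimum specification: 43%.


Elongation = 119.0%
Meets spec: Yes


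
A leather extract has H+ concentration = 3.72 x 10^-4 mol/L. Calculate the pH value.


pH = -log10[H+]
pH = -log10(3.72 x 10^-4) = 3.43


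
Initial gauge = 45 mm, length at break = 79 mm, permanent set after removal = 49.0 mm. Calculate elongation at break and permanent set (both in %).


Elongation at break = (79 - 45) / 45 x 100 = 75.6%
Permanent set = (49.0 - 45) / 45 x 100 = 8.9%


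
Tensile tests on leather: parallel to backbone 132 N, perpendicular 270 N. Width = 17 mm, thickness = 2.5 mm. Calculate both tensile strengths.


Parallel = 3.11 N/mm^2
Perpendicular = 6.35 N/mm^2


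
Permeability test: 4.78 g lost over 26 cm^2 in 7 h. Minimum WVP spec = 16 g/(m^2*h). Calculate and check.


WVP = 262.64 g/(m^2*h)
Meets specification: Yes

WVP = 4.78 / (26 x 7) x 10000 = 262.64 g/(m^2*h)
Minimum: 16 g/(m^2*h)
Meets spec: Yes


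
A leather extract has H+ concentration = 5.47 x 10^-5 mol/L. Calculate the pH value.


pH = -log10[H+]
pH = -log10(5.47 x 10^-5) = 4.26


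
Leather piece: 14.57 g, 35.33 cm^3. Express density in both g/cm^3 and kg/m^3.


0.412 g/cm^3
412 kg/m^3


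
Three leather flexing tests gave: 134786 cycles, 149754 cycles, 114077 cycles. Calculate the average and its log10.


Average = 132872 cycles
log10 = 5.12

Average = (134786 + 149754 + 114077) / 3 = 132872 cycles
log10(132872) = 5.12


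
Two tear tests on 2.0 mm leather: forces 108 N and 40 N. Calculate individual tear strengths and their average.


Tear 1 = 108 / 2.0 = 54.0 N/mm
Tear 2 = 40 / 2.0 = 20.0 N/mm
Average = (54.0 + 20.0) / 2 = 37.0 N/mm


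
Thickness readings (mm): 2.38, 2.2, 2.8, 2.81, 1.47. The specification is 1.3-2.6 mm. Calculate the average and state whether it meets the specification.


Average = 2.33 mm
Within specification: Yes

Sum = 11.66
Average = 11.66 / 5 = 2.33 mm
Specification range: 1.3 to 2.6 mm
Within spec: Yes


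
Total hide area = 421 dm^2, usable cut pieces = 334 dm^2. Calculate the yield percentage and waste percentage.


Yield = 79.3%
Waste = 20.7%

Yield = 334 / 421 x 100 = 79.3%
Waste = 421 - 334 = 87 dm^2
Waste% = 100 - 79.3 = 20.7%


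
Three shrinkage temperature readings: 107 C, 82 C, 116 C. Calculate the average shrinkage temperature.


Average = (107 + 82 + 116) / 3
Average = 305 / 3 = 101.7 C


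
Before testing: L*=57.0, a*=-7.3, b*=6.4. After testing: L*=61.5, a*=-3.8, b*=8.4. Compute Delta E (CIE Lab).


dL = 61.5 - 57.0 = 4.5
da = -3.8 - (-7.3) = 3.5
db = 8.4 - 6.4 = 2.0
dE = sqrt((4.5)^2 + (3.5)^2 + (2.0)^2) = 6.04


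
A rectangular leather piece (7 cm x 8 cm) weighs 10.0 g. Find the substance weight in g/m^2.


1785.7 g/m^2

Area = 7 x 8 = 56 cm^2
SW = 10.0 / 56 x 10000 = 1785.7 g/m^2


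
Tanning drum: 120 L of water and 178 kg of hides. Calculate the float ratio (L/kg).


Float ratio = water / hide weight
Ratio = 120 / 178 = 0.7


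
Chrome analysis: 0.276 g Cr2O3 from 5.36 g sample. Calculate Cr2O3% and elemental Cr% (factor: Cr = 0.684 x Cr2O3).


Cr2O3% = 0.276 / 5.36 x 100 = 5.15%
Cr% = 5.15 x 0.684 = 3.52%


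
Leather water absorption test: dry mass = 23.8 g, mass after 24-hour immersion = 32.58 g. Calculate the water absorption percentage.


Water absorbed = 32.58 - 23.8 = 8.78 g
WA% = 8.78 / 23.8 x 100 = 36.9%


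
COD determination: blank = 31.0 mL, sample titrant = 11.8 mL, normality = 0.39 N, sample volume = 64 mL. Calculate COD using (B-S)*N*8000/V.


COD = (31.0 - 11.8) x 0.39 x 8000 / 64
COD = 19.2 x 0.39 x 8000 / 64
COD = 936.0 mg/L


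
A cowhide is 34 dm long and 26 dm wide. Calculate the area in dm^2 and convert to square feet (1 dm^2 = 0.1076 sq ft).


884 dm^2
95.12 sq ft


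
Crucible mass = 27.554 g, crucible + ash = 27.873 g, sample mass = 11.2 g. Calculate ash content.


Ash mass = 0.319 g
Ash content = 2.85%


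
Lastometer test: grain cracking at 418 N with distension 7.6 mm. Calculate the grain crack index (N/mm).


Grain crack index = force / distension
Index = 418 / 7.6 = 55.0 N/mm


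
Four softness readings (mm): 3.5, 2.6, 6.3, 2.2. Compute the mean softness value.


Sum = 3.5 + 2.6 + 6.3 + 2.2
Mean = 14.6 / 4 = 3.65 mm


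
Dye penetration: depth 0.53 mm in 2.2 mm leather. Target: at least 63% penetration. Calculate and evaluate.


Penetration = 0.53 / 2.2 x 100 = 24.1%
Target: 63%
Meets target: No


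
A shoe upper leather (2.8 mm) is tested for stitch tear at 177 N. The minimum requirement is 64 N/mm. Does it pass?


STS = 63.2 N/mm
Passes: No

STS = 177 / 2.8 = 63.2 N/mm
Minimum required: 64 N/mm
Passes: No


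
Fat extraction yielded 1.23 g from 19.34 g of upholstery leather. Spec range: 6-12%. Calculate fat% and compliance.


Fat content = 6.4%
Compliant: Yes


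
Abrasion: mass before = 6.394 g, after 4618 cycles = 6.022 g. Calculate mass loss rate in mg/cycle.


0.081 mg/cycle


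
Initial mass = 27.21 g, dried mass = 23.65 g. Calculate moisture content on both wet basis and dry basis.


Wet basis = 13.1%
Dry basis = 15.1%

Moisture lost = 27.21 - 23.65 = 3.56 g
Wet basis MC = 3.56 / 27.21 x 100 = 13.1%
Dry basis MC = 3.56 / 23.65 x 100 = 15.1%


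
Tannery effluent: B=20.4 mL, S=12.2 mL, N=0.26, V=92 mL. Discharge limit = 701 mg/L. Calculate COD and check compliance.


COD = 185.4 mg/L
Compliant: Yes

COD = (20.4 - 12.2) x 0.26 x 8000 / 92 = 185.4 mg/L
Limit: 701 mg/L
Compliant: Yes


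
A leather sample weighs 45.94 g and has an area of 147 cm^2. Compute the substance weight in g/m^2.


Substance weight = mass / area x 10000
SW = 45.94 / 147 x 10000
SW = 3125.2 g/m^2


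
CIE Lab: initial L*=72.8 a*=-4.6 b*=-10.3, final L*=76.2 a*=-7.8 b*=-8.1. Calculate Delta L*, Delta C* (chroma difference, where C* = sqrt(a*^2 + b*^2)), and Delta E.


Delta L* = 76.2 - 72.8 = 3.4
C1* = sqrt((-4.6)^2 + (-10.3)^2) = 11.281
C2* = sqrt((-7.8)^2 + (-8.1)^2) = 11.245
Delta C* = 11.245 - 11.281 = -0.04
Delta E = sqrt((3.4)^2 + (-3.2)^2 + (2.2)^2) = 5.16


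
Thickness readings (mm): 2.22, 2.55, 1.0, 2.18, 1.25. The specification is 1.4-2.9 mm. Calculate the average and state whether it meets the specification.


Average = 1.84 mm
Within specification: Yes


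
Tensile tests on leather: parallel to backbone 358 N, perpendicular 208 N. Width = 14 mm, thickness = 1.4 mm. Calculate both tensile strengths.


Area = 14 x 1.4 = 19.6 mm^2
TS (parallel) = 358 / 19.6 = 18.27 N/mm^2
TS (perpendicular) = 208 / 19.6 = 10.61 N/mm^2


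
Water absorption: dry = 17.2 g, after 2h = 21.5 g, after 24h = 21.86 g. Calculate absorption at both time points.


WA (2h) = (21.5 - 17.2) / 17.2 x 100 = 25.0%
WA (24h) = (21.86 - 17.2) / 17.2 x 100 = 27.1%


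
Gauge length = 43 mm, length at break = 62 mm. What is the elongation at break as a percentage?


Extension = 62 - 43 = 19 mm
Elongation = 19 / 43 x 100 = 44.2%


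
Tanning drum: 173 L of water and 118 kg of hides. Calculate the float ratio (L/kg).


1.5


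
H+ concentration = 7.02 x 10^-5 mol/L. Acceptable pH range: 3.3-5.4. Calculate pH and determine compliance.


pH = 4.15
Compliant: Yes


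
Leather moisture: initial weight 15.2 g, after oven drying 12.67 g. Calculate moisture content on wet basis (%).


Moisture = 15.2 - 12.67 = 2.53 g
MC = 2.53 / 15.2 x 100 = 16.6%


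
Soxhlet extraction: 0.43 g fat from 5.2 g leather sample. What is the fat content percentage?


Fat content = 0.43 / 5.2 x 100
Fat = 8.3%


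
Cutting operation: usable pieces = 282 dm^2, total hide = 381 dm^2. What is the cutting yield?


Yield = usable / total x 100
Yield = 282 / 381 x 100 = 74.0%


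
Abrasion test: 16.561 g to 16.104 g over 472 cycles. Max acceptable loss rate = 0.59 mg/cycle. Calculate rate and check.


Rate = 0.968 mg/cycle
Passes: No

Loss = 16.561 - 16.104 = 0.457 g
Rate = 0.457 g / 472 cycles x 1000 = 0.968 mg/cycle
Max = 0.59 mg/cycle
Passes: No


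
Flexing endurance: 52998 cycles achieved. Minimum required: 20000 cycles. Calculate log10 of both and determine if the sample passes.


Achieved: log10 = 4.72
Required: log10 = 4.30
Passes: Yes


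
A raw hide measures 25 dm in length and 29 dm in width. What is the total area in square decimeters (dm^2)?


725 dm^2

Area = length x width
Area = 25 x 29 = 725 dm^2


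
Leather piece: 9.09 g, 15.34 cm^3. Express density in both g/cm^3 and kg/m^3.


0.593 g/cm^3
593 kg/m^3

Density = 9.09 / 15.34 = 0.593 g/cm^3
Convert: 0.593 x 1000 = 593 kg/m^3


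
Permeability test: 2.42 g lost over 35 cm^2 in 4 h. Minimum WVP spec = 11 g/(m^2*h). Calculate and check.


WVP = 2.42 / (35 x 4) x 10000 = 172.86 g/(m^2*h)
Minimum: 11 g/(m^2*h)
Meets spec: Yes


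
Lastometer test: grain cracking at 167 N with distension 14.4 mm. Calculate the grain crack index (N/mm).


Grain crack index = force / distension
Index = 167 / 14.4 = 11.6 N/mm


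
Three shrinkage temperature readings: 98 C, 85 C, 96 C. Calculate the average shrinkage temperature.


Average = (98 + 85 + 96) / 3
Average = 279 / 3 = 93.0 C


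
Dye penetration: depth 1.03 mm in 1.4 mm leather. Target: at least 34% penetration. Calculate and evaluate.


Penetration = 73.6%
Meets target: Yes


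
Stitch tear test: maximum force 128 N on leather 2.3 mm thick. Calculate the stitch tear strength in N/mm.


Stitch tear strength = force / thickness
STS = 128 / 2.3 = 55.7 N/mm


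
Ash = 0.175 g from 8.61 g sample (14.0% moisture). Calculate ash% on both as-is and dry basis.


As-is ash% = 0.175 / 8.61 x 100 = 2.03%
Dry mass = 8.61 x (100 - 14.0) / 100 = 7.4046 g
Dry-basis ash% = 0.175 / 7.4046 x 100 = 2.36%


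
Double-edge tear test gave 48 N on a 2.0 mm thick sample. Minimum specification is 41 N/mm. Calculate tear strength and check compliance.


Tear strength = 24.0 N/mm
Compliant: No

Tear strength = 48 / 2.0 = 24.0 N/mm
Required minimum = 41 N/mm
Compliant: No


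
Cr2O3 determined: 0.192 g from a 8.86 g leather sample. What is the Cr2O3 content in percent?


Cr2O3% = 0.192 / 8.86 x 100
Cr2O3% = 2.17%


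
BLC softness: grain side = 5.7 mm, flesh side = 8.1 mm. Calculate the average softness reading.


6.90 mm

Average = (5.7 + 8.1) / 2
Average = 6.90 mm


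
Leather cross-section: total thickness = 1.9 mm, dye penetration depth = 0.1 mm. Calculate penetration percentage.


5.3%


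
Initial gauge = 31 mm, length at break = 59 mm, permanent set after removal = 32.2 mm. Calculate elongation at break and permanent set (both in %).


Elongation at break = 90.3%
Permanent set = 3.9%


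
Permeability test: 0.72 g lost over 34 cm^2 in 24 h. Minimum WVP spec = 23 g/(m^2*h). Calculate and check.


WVP = 8.82 g/(m^2*h)
Meets specification: No


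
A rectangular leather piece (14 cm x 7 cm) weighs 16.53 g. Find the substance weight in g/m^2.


1686.7 g/m^2


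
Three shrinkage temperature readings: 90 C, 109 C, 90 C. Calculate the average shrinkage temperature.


Average = (90 + 109 + 90) / 3
Average = 289 / 3 = 96.3 C


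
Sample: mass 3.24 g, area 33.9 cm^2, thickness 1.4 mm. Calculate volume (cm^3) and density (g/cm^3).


Thickness in cm = 1.4 / 10 = 0.14 cm
Volume = 33.9 x 0.14 = 4.746 cm^3
Density = 3.24 / 4.746 = 0.683 g/cm^3


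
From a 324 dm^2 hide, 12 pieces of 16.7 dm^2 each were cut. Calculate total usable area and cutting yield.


Usable area = 200.4 dm^2
Yield = 61.9%


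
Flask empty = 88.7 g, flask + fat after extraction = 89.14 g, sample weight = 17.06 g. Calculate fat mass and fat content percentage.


Fat mass = 0.44 g
Fat content = 2.6%

Fat mass = 89.14 - 88.7 = 0.44 g
Fat% = 0.44 / 17.06 x 100 = 2.6%


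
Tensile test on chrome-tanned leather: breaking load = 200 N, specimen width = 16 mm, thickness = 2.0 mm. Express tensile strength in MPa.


6.25 MPa

Cross-section = 16 x 2.0 = 32.0 mm^2
TS = 200 / 32.0 = 6.25 MPa
(1 N/mm^2 = 1 MPa)


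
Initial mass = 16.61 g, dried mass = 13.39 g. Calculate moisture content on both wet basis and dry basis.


Moisture lost = 16.61 - 13.39 = 3.22 g
Wet basis MC = 3.22 / 16.61 x 100 = 19.4%
Dry basis MC = 3.22 / 13.39 x 100 = 24.0%


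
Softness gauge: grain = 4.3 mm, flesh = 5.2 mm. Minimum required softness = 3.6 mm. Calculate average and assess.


Average = (4.3 + 5.2) / 2 = 4.75 mm
Minimum = 3.6 mm
Meets requirement: Yes


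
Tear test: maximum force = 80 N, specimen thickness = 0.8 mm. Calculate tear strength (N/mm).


Tear strength = force / thickness
Tear = 80 / 0.8 = 100.0 N/mm


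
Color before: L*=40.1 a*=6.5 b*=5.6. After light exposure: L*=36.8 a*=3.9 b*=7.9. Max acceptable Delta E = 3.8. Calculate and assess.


Delta E = 4.79
Passes: No

dL = -3.3, da = -2.6, db = 2.3
dE = sqrt((-3.3)^2 + (-2.6)^2 + (2.3)^2) = 4.79
Max = 3.8
Passes: No


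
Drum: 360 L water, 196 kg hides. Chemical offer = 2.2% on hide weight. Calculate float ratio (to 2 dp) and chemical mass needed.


Float ratio = 360 / 196 = 1.84
Chemical = 196 x 2.2 / 100 = 4.312 kg


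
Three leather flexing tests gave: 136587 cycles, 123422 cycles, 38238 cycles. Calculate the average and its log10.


Average = 99416 cycles
log10 = 5.00


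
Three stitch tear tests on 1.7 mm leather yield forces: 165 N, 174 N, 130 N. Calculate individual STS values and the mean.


STS1 = 97.1 N/mm
STS2 = 102.4 N/mm
STS3 = 76.5 N/mm
Mean = 92.0 N/mm

STS1 = 165 / 1.7 = 97.1 N/mm
STS2 = 174 / 1.7 = 102.4 N/mm
STS3 = 130 / 1.7 = 76.5 N/mm
Mean = (97.1 + 102.4 + 76.5) / 3 = 92.0 N/mm


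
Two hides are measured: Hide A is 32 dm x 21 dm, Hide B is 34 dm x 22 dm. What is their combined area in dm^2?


1420 dm^2


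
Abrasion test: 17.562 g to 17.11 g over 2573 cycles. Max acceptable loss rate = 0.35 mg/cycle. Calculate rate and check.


Loss = 17.562 - 17.11 = 0.452 g
Rate = 0.452 g / 2573 cycles x 1000 = 0.176 mg/cycle
Max = 0.35 mg/cycle
Passes: Yes


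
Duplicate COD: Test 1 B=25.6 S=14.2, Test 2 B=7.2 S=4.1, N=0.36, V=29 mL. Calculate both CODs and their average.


COD1 = (25.6 - 14.2) x 0.36 x 8000 / 29 = 1132.1 mg/L
COD2 = (7.2 - 4.1) x 0.36 x 8000 / 29 = 307.9 mg/L
Average = (1132.1 + 307.9) / 2 = 720.0 mg/L


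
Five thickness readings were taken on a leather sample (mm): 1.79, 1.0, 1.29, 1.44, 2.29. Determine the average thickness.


Sum = 1.79 + 1.0 + 1.29 + 1.44 + 2.29 = 7.81
Average = 7.81 / 5 = 1.56 mm


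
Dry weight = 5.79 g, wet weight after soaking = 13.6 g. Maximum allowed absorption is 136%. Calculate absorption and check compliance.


Absorption = 134.9%
Compliant: Yes

WA = (13.6 - 5.79) / 5.79 x 100 = 134.9%
Maximum allowed: 136%
Compliant: Yes


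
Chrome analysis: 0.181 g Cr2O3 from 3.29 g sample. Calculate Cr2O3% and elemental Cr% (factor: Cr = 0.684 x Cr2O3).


Cr2O3% = 0.181 / 3.29 x 100 = 5.50%
Cr% = 5.50 x 0.684 = 3.76%


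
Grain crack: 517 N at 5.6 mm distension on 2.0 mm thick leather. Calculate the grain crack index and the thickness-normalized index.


Crack index = 517 / 5.6 = 92.3 N/mm
Normalized = 92.3 / 2.0 = 46.2 N/mm per mm


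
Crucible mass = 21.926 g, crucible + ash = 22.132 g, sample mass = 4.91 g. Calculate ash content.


Ash mass = 0.206 g
Ash content = 4.20%


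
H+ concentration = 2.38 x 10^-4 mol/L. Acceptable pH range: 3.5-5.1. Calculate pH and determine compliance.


pH = 3.62
Compliant: Yes


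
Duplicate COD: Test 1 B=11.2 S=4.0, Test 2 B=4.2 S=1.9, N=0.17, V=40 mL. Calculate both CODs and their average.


COD1 = (11.2 - 4.0) x 0.17 x 8000 / 40 = 244.8 mg/L
COD2 = (4.2 - 1.9) x 0.17 x 8000 / 40 = 78.2 mg/L
Average = (244.8 + 78.2) / 2 = 161.5 mg/L


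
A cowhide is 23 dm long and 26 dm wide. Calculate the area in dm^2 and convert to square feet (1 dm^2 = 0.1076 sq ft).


Area = 23 x 26 = 598 dm^2
Conversion: 598 x 0.1076 = 64.34 sq ft


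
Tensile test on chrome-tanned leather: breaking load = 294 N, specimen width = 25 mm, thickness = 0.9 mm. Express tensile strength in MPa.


13.07 MPa

Cross-section = 25 x 0.9 = 22.5 mm^2
TS = 294 / 22.5 = 13.07 MPa
(1 N/mm^2 = 1 MPa)


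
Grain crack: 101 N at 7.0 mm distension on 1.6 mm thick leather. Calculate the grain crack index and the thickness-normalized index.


Crack index = 14.4 N/mm
Normalized index = 9.0 N/mm per mm

Crack index = 101 / 7.0 = 14.4 N/mm
Normalized = 14.4 / 1.6 = 9.0 N/mm per mm


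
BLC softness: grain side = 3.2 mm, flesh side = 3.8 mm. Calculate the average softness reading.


Average = (3.2 + 3.8) / 2
Average = 3.50 mm


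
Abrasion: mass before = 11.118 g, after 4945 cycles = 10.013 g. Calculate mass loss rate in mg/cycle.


0.223 mg/cycle


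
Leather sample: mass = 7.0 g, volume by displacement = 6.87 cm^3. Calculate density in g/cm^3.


1.019 g/cm^3

Density = mass / volume
Density = 7.0 / 6.87 = 1.019 g/cm^3


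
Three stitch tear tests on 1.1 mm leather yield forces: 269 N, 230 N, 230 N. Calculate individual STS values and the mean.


STS1 = 244.5 N/mm
STS2 = 209.1 N/mm
STS3 = 209.1 N/mm
Mean = 220.9 N/mm


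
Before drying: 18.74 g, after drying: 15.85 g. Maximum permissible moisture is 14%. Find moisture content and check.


Moisture content = 15.4%
Acceptable: No

MC = (18.74 - 15.85) / 18.74 x 100 = 15.4%
Maximum: 14%
Acceptable: No


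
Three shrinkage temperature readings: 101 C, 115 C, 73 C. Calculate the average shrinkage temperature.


Average = (101 + 115 + 73) / 3
Average = 289 / 3 = 96.3 C


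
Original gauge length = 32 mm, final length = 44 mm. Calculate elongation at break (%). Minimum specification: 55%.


Extension = 44 - 32 = 12 mm
Elongation = 12 / 32 x 100 = 37.5%
Minimum required: 55%
Meets specification: No


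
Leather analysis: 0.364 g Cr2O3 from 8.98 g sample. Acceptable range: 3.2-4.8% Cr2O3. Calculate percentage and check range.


Cr2O3 = 4.05%
Within range: Yes


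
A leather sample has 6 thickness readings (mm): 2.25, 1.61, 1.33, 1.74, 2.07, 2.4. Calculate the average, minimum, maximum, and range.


Average = 1.90 mm
Min = 1.33 mm
Max = 2.4 mm
Range = 1.07 mm


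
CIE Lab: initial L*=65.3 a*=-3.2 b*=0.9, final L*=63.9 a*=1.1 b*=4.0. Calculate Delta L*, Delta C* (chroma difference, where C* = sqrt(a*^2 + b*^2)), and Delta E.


Delta L* = 63.9 - 65.3 = -1.4
C1* = sqrt((-3.2)^2 + (0.9)^2) = 3.324
C2* = sqrt((1.1)^2 + (4.0)^2) = 4.148
Delta C* = 4.148 - 3.324 = 0.82
Delta E = sqrt((-1.4)^2 + (4.3)^2 + (3.1)^2) = 5.48


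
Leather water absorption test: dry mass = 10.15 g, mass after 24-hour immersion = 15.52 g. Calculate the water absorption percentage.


Water absorbed = 15.52 - 10.15 = 5.37 g
WA% = 5.37 / 10.15 x 100 = 52.9%


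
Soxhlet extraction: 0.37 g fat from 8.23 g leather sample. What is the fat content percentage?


4.5%

Fat content = 0.37 / 8.23 x 100
Fat = 4.5%


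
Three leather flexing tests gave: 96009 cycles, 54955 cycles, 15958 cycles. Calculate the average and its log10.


Average = (96009 + 54955 + 15958) / 3 = 55641 cycles
log10(55641) = 4.75


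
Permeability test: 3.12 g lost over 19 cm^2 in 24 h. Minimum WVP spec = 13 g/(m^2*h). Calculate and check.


WVP = 68.42 g/(m^2*h)
Meets specification: Yes

WVP = 3.12 / (19 x 24) x 10000 = 68.42 g/(m^2*h)
Minimum: 13 g/(m^2*h)
Meets spec: Yes


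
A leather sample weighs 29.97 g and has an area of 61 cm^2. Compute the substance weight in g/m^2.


4913.1 g/m^2


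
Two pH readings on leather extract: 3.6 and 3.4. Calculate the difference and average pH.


Difference = |3.6 - 3.4| = 0.2
Average = (3.6 + 3.4) / 2 = 3.50


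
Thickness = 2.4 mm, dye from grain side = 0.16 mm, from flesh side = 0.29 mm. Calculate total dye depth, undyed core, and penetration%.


Total dyed = 0.16 + 0.29 = 0.45 mm
Undyed core = 2.4 - 0.45 = 1.95 mm
Penetration = 0.45 / 2.4 x 100 = 18.8%


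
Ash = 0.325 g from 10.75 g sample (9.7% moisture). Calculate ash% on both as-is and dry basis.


As-is ash = 3.02%
Dry-basis ash = 3.35%

As-is ash% = 0.325 / 10.75 x 100 = 3.02%
Dry mass = 10.75 x (100 - 9.7) / 100 = 9.70725 g
Dry-basis ash% = 0.325 / 9.70725 x 100 = 3.35%


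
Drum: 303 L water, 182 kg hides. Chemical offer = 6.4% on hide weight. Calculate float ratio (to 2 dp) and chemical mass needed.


Float ratio = 1.66
Chemical needed = 11.648 kg

Float ratio = 303 / 182 = 1.66
Chemical = 182 x 6.4 / 100 = 11.648 kg


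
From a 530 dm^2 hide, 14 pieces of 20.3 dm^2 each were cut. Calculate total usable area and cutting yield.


Usable area = 284.2 dm^2
Yield = 53.6%


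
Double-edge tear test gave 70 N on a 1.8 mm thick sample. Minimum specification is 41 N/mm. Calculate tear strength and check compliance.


Tear strength = 70 / 1.8 = 38.9 N/mm
Required minimum = 41 N/mm
Compliant: No


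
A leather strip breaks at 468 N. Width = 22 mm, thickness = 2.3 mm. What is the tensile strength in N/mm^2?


Cross-sectional area = 22 x 2.3 = 50.6 mm^2
Tensile strength = 468 / 50.6 = 9.25 N/mm^2


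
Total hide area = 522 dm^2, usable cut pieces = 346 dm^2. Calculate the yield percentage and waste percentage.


Yield = 346 / 522 x 100 = 66.3%
Waste = 522 - 346 = 176 dm^2
Waste% = 100 - 66.3 = 33.7%


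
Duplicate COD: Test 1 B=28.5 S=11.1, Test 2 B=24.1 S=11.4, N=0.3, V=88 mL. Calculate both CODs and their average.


COD1 = 474.5 mg/L
COD2 = 346.4 mg/L
Average = 410.5 mg/L


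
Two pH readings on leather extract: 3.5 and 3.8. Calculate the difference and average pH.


Difference = 0.3
Average pH = 3.65

Difference = |3.5 - 3.8| = 0.3
Average = (3.5 + 3.8) / 2 = 3.65


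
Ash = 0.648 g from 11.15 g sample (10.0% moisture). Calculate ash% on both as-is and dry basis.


As-is ash% = 0.648 / 11.15 x 100 = 5.81%
Dry mass = 11.15 x (100 - 10.0) / 100 = 10.035 g
Dry-basis ash% = 0.648 / 10.035 x 100 = 6.46%


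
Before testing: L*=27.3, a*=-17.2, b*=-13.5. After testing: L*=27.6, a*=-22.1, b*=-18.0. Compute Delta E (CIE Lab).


Delta E = 6.66

dL = 27.6 - 27.3 = 0.3
da = -22.1 - (-17.2) = -4.9
db = -18.0 - (-13.5) = -4.5
dE = sqrt((0.3)^2 + (-4.9)^2 + (-4.5)^2) = 6.66


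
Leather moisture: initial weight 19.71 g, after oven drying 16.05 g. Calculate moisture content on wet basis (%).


Moisture = 19.71 - 16.05 = 3.66 g
MC = 3.66 / 19.71 x 100 = 18.6%


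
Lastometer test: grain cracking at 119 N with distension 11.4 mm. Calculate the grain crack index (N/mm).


10.4 N/mm

Grain crack index = force / distension
Index = 119 / 11.4 = 10.4 N/mm


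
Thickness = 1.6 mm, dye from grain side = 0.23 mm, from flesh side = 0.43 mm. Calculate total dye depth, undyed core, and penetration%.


Total dyed = 0.23 + 0.43 = 0.66 mm
Undyed core = 1.6 - 0.66 = 0.94 mm
Penetration = 0.66 / 1.6 x 100 = 41.3%


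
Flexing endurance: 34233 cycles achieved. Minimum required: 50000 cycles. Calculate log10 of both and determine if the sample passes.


log10(34233) = 4.53
log10(50000) = 4.70
Passes: No


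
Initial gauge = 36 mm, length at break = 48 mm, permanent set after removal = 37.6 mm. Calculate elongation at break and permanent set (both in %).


Elongation at break = 33.3%
Permanent set = 4.4%

Elongation at break = (48 - 36) / 36 x 100 = 33.3%
Permanent set = (37.6 - 36) / 36 x 100 = 4.4%


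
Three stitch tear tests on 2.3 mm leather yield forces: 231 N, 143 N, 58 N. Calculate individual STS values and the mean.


STS1 = 100.4 N/mm
STS2 = 62.2 N/mm
STS3 = 25.2 N/mm
Mean = 62.6 N/mm

STS1 = 231 / 2.3 = 100.4 N/mm
STS2 = 143 / 2.3 = 62.2 N/mm
STS3 = 58 / 2.3 = 25.2 N/mm
Mean = (100.4 + 62.2 + 25.2) / 3 = 62.6 N/mm


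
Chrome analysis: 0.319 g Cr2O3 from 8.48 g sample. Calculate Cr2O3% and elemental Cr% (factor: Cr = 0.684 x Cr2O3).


Cr2O3 = 3.76%
Cr = 2.57%

Cr2O3% = 0.319 / 8.48 x 100 = 3.76%
Cr% = 3.76 x 0.684 = 2.57%


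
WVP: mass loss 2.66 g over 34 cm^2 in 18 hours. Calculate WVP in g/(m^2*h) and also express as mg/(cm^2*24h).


WVP = 2.66 / (34 x 18) x 10000 = 43.46 g/(m^2*h)
Mass loss in mg = 2.66 x 1000 = 2660 mg
Per cm^2 per 24h in mg: 2660 x 24 / (34 x 18) = 63840 / 612 = 104.31 mg/(cm^2*24h)


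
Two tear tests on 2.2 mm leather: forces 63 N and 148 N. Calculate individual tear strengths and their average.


Tear 1 = 28.6 N/mm
Tear 2 = 67.3 N/mm
Average = 48.0 N/mm

Tear 1 = 63 / 2.2 = 28.6 N/mm
Tear 2 = 148 / 2.2 = 67.3 N/mm
Average = (28.6 + 67.3) / 2 = 48.0 N/mm


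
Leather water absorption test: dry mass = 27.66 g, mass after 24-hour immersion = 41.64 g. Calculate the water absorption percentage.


50.5%

Water absorbed = 41.64 - 27.66 = 13.98 g
WA% = 13.98 / 27.66 x 100 = 50.5%


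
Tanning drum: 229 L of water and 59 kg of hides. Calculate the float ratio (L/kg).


Float ratio = water / hide weight
Ratio = 229 / 59 = 3.9


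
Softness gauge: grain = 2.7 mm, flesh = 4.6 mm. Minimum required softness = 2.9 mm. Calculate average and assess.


Average = (2.7 + 4.6) / 2 = 3.65 mm
Minimum = 2.9 mm
Meets requirement: Yes


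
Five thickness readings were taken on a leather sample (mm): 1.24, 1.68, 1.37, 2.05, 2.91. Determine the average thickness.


Sum = 1.24 + 1.68 + 1.37 + 2.05 + 2.91 = 9.25
Average = 9.25 / 5 = 1.85 mm


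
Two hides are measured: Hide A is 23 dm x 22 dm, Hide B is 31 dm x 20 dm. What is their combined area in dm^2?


1126 dm^2

Hide A area = 23 x 22 = 506 dm^2
Hide B area = 31 x 20 = 620 dm^2
Total = 506 + 620 = 1126 dm^2


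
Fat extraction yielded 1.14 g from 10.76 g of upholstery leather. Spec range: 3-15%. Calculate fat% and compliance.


Fat content = 10.6%
Compliant: Yes

Fat% = 1.14 / 10.76 x 100 = 10.6%
Spec range: 3-15%
Compliant: Yes
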